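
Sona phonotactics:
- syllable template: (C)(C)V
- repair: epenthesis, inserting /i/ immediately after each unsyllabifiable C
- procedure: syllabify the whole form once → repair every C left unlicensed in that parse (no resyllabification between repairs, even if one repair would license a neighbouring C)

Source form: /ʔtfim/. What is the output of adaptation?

ʔitfimi

The consonants /ʔ/, /m/ cannot be parsed into a legal (C)(C)V syllable (no codas are permitted; onsets may contain at most 2 consonants).
Inserting the epenthetic vowel yields /ʔ/ → /ʔi/, /m/ → /mi/.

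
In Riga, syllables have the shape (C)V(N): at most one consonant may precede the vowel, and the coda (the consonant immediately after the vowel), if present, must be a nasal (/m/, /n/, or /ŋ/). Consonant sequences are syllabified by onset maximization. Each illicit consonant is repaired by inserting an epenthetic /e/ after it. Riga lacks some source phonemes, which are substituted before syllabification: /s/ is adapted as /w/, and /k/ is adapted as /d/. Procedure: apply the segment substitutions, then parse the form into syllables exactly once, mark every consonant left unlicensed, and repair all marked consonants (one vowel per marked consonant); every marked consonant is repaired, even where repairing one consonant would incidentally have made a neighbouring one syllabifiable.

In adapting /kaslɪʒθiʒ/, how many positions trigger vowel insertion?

3

After substitution the input is /dawlɪʒθiʒ/.
The unsyllabifiable consonants are /w/, /ʒ/, /ʒ/; each receives one epenthetic vowel.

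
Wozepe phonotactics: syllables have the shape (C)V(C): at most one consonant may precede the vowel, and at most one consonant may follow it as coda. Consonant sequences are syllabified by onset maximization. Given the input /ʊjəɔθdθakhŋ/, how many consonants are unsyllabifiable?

The consonants /d/, /h/, /ŋ/ cannot be parsed into a legal (C)V(C) syllable (at most one coda consonant is licensed; onsets are limited to one consonant).

3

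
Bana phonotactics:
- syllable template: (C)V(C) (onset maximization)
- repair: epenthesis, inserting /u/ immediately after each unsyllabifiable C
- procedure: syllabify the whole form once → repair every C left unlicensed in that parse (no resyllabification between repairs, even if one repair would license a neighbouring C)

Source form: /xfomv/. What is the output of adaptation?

Under (C)V(C), the unsyllabifiable consonants are /x/, /v/ (at most one coda consonant is licensed; onsets are limited to one consonant).
Inserting the epenthetic vowel yields /x/ → /xu/, /v/ → /vu/.

xufomvu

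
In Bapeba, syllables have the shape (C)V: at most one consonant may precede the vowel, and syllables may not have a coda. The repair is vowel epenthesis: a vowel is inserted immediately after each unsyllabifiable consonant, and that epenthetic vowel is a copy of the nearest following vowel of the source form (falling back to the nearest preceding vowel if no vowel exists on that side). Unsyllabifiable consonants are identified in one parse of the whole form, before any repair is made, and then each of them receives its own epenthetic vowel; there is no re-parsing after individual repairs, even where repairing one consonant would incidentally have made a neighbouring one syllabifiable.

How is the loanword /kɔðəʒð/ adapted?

Syllabifying with onset maximization leaves /ʒ/, /ð/ stranded (no codas are permitted; onsets are limited to one consonant).
Each unlicensed consonant becomes the onset of a new syllable: /ʒ/ → /ʒə/, /ð/ → /ðə/.

kɔðəʒəðə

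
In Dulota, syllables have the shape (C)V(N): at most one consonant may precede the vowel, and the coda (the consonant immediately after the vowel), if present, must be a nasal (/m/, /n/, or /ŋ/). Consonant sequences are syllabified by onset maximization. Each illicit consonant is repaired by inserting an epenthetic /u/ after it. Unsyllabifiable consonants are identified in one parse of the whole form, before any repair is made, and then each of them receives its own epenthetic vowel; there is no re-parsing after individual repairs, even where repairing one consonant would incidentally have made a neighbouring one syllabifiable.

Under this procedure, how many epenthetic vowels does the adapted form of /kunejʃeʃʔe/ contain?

2

The unsyllabifiable consonants are /j/, /ʃ/; each receives one epenthetic vowel.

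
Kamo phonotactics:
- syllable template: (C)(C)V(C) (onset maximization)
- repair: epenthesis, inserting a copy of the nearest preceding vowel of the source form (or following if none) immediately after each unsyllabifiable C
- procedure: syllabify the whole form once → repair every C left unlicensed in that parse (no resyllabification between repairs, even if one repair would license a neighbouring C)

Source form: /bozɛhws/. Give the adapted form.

bozɛhwɛsɛ

Syllabifying with onset maximization leaves /w/, /s/ stranded (at most one coda consonant is licensed; onsets may contain at most 2 consonants).
Inserting the epenthetic vowel yields /w/ → /wɛ/, /s/ → /sɛ/.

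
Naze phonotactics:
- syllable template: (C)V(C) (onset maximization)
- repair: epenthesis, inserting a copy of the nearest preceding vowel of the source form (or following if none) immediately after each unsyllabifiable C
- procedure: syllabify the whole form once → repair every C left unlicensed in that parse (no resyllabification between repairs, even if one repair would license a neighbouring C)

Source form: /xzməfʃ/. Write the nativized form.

Syllabifying with onset maximization leaves /x/, /z/, /ʃ/ stranded (at most one coda consonant is licensed; onsets are limited to one consonant).
Each unlicensed consonant becomes the onset of a new syllable: /x/ → /xə/, /z/ → /zə/, /ʃ/ → /ʃə/.

xəzəməfʃə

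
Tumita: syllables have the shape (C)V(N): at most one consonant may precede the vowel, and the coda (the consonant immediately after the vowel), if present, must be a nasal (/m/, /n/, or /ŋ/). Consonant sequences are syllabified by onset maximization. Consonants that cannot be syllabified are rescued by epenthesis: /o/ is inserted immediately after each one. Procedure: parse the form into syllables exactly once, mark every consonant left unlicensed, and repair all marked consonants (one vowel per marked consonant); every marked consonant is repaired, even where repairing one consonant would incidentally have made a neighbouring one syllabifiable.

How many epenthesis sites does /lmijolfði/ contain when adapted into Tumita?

3

The unsyllabifiable consonants are /l/, /l/, /f/; each receives one epenthetic vowel.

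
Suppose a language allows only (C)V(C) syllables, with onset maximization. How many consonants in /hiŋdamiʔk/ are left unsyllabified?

Under (C)V(C), the unsyllabifiable consonants are /k/ (at most one coda consonant is licensed; onsets are limited to one consonant).

1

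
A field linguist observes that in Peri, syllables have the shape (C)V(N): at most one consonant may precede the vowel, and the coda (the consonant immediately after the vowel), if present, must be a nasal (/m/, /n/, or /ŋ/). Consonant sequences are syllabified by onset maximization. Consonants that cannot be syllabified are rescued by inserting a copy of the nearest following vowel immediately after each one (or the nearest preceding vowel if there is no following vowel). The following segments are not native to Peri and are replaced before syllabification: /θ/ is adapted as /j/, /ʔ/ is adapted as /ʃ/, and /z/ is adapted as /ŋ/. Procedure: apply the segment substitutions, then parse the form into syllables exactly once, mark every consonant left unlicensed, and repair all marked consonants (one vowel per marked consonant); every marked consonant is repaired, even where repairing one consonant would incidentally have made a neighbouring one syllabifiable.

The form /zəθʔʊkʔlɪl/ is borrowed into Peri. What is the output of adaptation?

ŋəjʊʃʊkɪʃɪlɪlɪ

Substitution: /z/ → /ŋ/, /θ/ → /j/, /ʔ/ → /ʃ/, giving /ŋəjʃʊkʃlɪl/.
Syllabifying with onset maximization leaves /j/, /k/, /ʃ/, /l/ stranded (only a nasal (/m/, /n/, or /ŋ/) is licensed in coda position; onsets are limited to one consonant).
Inserting the epenthetic vowel yields /j/ → /jʊ/, /k/ → /kɪ/, /ʃ/ → /ʃɪ/, /l/ → /lɪ/.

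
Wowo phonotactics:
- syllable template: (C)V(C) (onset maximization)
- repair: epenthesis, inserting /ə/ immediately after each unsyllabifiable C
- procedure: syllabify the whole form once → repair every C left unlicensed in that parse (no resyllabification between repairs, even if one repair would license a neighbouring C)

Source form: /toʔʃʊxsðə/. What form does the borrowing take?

toʔʃʊxsəðə

Under (C)V(C), the unsyllabifiable consonants are /s/ (at most one coda consonant is licensed; onsets are limited to one consonant).
Epenthesis after each stranded consonant: /s/ → /sə/.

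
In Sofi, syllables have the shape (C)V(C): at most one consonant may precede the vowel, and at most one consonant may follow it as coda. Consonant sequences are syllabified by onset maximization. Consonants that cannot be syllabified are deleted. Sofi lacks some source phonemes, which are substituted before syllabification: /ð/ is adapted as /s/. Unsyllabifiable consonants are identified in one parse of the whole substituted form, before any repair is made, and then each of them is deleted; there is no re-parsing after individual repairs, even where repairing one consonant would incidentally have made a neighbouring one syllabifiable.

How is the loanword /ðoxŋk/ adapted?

sox

Substitution: /ð/ → /s/, giving /soxŋk/.
Syllabifying with onset maximization leaves /ŋ/, /k/ stranded (at most one coda consonant is licensed; onsets are limited to one consonant).
Deletion applies to /ŋ/, /k/.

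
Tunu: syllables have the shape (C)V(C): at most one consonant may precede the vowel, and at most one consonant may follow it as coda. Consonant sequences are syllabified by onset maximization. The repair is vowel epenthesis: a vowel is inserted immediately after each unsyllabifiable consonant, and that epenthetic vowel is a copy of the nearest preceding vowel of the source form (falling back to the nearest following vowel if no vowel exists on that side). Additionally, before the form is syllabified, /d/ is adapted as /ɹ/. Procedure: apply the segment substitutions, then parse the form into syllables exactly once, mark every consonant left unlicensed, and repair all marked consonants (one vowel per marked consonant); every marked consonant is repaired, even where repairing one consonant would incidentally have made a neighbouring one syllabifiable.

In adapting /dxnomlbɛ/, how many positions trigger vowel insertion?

After substitution the input is /ɹxnomlbɛ/.
The unsyllabifiable consonants are /ɹ/, /x/, /l/; each receives one epenthetic vowel.

3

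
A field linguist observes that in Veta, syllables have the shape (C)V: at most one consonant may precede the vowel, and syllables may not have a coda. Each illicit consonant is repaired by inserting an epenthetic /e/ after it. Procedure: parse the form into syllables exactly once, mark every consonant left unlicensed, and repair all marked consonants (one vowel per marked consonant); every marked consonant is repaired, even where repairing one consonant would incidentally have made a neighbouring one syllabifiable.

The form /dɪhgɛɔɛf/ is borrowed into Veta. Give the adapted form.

The consonants /h/, /f/ cannot be parsed into a legal (C)V syllable (no codas are permitted; onsets are limited to one consonant).
Each unlicensed consonant becomes the onset of a new syllable: /h/ → /he/, /f/ → /fe/.

dɪhegɛɔɛfe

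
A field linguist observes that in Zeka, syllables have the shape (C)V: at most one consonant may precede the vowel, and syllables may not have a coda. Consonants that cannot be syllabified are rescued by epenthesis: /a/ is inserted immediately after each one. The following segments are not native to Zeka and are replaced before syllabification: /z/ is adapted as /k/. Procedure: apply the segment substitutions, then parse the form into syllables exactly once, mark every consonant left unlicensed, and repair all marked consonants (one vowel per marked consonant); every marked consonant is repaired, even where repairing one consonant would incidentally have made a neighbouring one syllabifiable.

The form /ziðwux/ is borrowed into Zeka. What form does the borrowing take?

kiðawuxa

Substitution: /z/ → /k/, giving /kiðwux/.
Under (C)V, the unsyllabifiable consonants are /ð/, /x/ (no codas are permitted; onsets are limited to one consonant).
Each unlicensed consonant becomes the onset of a new syllable: /ð/ → /ða/, /x/ → /xa/.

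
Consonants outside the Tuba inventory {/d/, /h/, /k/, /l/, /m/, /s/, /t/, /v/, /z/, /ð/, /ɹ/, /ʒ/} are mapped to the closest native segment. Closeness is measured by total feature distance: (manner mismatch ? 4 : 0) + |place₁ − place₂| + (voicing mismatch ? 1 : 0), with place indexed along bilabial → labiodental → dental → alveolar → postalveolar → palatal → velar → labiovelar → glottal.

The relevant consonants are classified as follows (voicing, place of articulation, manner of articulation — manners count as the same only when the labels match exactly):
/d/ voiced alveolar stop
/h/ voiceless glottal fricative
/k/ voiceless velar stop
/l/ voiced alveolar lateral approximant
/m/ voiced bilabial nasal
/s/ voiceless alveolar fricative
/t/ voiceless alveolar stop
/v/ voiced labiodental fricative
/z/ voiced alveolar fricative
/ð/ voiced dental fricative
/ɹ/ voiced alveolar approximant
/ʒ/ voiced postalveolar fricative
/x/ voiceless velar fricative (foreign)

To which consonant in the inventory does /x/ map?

h

/h/ is closest: same manner (fricative), place distance 2 (velar→glottal), same voicing; total 2. Next closest is /s/ at distance 3.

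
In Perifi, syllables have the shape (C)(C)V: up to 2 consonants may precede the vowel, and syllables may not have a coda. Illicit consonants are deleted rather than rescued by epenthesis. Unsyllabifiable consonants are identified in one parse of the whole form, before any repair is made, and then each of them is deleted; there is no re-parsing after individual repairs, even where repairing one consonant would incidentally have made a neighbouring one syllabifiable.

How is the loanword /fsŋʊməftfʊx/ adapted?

Syllabifying with onset maximization leaves /f/, /f/, /x/ stranded (no codas are permitted; onsets may contain at most 2 consonants).
Each unlicensed consonant is deleted: /f/, /f/, /x/.

sŋʊmətfʊ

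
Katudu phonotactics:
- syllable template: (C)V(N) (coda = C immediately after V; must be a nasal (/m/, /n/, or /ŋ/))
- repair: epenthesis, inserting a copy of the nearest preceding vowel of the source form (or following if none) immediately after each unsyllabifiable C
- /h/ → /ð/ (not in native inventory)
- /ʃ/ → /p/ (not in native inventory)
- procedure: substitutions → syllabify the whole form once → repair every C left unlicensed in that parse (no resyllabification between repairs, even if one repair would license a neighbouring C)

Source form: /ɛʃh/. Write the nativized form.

ɛpɛðɛ

Substitution: /ʃ/ → /p/, /h/ → /ð/, giving /ɛpð/.
Under (C)V(N), the unsyllabifiable consonants are /p/, /ð/ (only a nasal (/m/, /n/, or /ŋ/) is licensed in coda position; onsets are limited to one consonant).
Each unlicensed consonant becomes the onset of a new syllable: /p/ → /pɛ/, /ð/ → /ðɛ/.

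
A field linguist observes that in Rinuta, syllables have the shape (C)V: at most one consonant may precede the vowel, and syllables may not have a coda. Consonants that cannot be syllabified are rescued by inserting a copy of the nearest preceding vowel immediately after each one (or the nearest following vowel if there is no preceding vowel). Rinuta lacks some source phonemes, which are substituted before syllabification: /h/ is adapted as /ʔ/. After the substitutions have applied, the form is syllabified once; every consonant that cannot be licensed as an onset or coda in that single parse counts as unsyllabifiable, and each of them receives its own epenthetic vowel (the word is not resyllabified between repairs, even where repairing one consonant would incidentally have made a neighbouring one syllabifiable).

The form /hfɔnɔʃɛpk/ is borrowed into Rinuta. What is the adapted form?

ʔɔfɔnɔʃɛpɛkɛ

Substitution: /h/ → /ʔ/, giving /ʔfɔnɔʃɛpk/.
Under (C)V, the unsyllabifiable consonants are /ʔ/, /p/, /k/ (no codas are permitted; onsets are limited to one consonant).
Epenthesis after each stranded consonant: /ʔ/ → /ʔɔ/, /p/ → /pɛ/, /k/ → /kɛ/.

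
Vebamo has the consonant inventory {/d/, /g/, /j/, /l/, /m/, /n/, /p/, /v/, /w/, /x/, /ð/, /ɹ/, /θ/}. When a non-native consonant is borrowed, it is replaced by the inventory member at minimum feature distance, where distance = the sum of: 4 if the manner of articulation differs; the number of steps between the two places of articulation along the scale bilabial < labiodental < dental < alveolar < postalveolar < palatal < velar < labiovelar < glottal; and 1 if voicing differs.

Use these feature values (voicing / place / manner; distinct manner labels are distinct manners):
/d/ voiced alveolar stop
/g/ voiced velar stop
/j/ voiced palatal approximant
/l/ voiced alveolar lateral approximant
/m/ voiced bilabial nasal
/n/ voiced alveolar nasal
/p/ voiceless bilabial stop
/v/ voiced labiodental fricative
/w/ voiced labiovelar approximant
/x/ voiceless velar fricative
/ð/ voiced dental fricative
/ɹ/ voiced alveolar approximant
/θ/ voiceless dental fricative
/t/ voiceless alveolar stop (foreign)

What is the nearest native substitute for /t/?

/d/ is closest: same manner (stop), place distance 0 (alveolar→alveolar), voicing differs (+1); total 1. Next closest is /p/ at distance 3.

d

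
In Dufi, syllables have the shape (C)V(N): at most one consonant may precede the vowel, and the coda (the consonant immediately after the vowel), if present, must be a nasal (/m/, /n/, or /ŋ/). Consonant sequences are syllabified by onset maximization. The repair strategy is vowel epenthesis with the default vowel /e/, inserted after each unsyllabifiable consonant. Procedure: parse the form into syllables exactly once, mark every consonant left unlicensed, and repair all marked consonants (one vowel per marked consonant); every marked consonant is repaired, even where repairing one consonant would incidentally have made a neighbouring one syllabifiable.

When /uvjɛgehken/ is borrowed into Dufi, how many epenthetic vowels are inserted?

2

The unsyllabifiable consonants are /v/, /h/; each receives one epenthetic vowel.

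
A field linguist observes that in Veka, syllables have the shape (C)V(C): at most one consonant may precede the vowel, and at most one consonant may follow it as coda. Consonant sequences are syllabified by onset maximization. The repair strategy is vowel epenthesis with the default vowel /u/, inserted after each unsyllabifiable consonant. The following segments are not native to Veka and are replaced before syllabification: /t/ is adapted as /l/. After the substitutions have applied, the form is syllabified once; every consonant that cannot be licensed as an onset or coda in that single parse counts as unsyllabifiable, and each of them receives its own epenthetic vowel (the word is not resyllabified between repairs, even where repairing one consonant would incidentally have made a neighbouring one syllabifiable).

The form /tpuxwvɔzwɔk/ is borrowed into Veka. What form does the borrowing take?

lupuxwuvɔzwɔk

Substitution: /t/ → /l/, giving /lpuxwvɔzwɔk/.
Syllabifying with onset maximization leaves /l/, /w/ stranded (at most one coda consonant is licensed; onsets are limited to one consonant).
Each unlicensed consonant becomes the onset of a new syllable: /l/ → /lu/, /w/ → /wu/.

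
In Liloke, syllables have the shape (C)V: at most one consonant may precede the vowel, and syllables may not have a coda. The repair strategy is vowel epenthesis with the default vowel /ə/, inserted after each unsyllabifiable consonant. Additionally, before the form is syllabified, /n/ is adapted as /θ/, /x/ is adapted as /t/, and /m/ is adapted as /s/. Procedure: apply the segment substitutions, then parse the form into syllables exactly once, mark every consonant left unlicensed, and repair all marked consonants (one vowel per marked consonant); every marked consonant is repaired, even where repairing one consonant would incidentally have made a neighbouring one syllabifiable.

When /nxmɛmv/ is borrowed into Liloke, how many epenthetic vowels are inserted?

4

After substitution the input is /θtsɛsv/.
The unsyllabifiable consonants are /θ/, /t/, /s/, /v/; each receives one epenthetic vowel.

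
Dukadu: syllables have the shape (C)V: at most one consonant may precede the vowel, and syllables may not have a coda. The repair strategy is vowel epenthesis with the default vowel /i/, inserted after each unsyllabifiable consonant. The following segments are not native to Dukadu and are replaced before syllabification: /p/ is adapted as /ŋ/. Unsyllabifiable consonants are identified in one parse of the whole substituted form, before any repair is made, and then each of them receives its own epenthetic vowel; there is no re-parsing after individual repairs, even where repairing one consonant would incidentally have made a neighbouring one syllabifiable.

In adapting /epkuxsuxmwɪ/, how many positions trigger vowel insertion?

4

After substitution the input is /eŋkuxsuxmwɪ/.
The unsyllabifiable consonants are /ŋ/, /x/, /x/, /m/; each receives one epenthetic vowel.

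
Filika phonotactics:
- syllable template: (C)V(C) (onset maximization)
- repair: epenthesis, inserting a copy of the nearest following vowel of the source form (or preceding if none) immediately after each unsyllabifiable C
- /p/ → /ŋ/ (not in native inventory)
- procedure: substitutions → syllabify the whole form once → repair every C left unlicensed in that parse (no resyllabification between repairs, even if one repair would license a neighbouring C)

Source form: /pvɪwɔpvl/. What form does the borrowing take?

Substitution: /p/ → /ŋ/, giving /ŋvɪwɔŋvl/.
Under (C)V(C), the unsyllabifiable consonants are /ŋ/, /v/, /l/ (at most one coda consonant is licensed; onsets are limited to one consonant).
Epenthesis after each stranded consonant: /ŋ/ → /ŋɪ/, /v/ → /vɔ/, /l/ → /lɔ/.

ŋɪvɪwɔŋvɔlɔ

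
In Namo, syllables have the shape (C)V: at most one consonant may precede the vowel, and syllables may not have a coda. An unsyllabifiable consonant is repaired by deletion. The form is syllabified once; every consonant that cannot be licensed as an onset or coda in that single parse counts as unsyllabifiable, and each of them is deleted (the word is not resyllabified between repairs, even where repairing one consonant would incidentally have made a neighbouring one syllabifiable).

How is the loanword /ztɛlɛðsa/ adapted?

tɛlɛsa

Under (C)V, the unsyllabifiable consonants are /z/, /ð/ (no codas are permitted; onsets are limited to one consonant).
Deleting the stranded consonants removes /z/, /ð/.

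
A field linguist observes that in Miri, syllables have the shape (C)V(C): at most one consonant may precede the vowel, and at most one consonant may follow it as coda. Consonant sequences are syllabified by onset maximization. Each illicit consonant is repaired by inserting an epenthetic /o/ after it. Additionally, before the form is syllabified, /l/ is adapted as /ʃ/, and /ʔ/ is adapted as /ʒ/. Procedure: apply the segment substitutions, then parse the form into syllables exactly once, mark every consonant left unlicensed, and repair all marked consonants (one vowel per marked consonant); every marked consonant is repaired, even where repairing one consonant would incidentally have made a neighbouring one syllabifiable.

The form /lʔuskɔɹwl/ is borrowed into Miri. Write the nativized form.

Substitution: /l/ → /ʃ/, /ʔ/ → /ʒ/, giving /ʃʒuskɔɹwʃ/.
Under (C)V(C), the unsyllabifiable consonants are /ʃ/, /w/, /ʃ/ (at most one coda consonant is licensed; onsets are limited to one consonant).
Each unlicensed consonant becomes the onset of a new syllable: /ʃ/ → /ʃo/, /w/ → /wo/, /ʃ/ → /ʃo/.

ʃoʒuskɔɹwoʃo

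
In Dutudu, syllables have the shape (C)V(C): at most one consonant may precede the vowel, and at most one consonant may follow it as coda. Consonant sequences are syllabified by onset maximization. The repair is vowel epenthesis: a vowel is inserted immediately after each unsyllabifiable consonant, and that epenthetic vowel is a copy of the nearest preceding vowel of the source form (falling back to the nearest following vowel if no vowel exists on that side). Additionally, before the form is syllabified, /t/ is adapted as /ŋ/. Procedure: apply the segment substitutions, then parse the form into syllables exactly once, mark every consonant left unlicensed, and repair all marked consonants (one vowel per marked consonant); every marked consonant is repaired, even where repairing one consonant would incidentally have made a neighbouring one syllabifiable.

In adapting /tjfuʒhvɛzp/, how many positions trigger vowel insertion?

4

After substitution the input is /ŋjfuʒhvɛzp/.
The unsyllabifiable consonants are /ŋ/, /j/, /h/, /p/; each receives one epenthetic vowel.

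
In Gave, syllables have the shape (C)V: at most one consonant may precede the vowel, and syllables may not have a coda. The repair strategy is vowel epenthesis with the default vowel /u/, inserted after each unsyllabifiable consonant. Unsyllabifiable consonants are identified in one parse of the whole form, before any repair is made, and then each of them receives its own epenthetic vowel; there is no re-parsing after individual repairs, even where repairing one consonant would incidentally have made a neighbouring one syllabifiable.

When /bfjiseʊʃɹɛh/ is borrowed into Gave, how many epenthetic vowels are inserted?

The unsyllabifiable consonants are /b/, /f/, /ʃ/, /h/; each receives one epenthetic vowel.

4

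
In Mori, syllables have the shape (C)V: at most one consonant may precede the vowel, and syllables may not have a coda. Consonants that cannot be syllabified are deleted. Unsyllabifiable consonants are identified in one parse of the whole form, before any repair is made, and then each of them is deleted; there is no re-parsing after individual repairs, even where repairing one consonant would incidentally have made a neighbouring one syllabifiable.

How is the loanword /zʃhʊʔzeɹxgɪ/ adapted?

Syllabifying with onset maximization leaves /z/, /ʃ/, /ʔ/, /ɹ/, /x/ stranded (no codas are permitted; onsets are limited to one consonant).
Deletion applies to /z/, /ʃ/, /ʔ/, /ɹ/, /x/.

hʊzegɪ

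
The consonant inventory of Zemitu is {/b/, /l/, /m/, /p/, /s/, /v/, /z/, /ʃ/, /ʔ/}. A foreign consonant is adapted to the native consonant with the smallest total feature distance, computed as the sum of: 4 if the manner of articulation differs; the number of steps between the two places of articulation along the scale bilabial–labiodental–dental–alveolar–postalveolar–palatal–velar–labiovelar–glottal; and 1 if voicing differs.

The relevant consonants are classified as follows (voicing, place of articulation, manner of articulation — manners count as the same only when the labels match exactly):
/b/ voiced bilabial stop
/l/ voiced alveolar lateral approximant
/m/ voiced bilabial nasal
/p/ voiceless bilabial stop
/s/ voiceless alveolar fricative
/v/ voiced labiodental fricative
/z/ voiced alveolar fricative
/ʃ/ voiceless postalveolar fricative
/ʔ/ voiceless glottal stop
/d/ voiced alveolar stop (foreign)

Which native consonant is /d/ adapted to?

b

/b/ is closest: same manner (stop), place distance 3 (alveolar→bilabial), same voicing; total 3. Next closest is /l/ at distance 4.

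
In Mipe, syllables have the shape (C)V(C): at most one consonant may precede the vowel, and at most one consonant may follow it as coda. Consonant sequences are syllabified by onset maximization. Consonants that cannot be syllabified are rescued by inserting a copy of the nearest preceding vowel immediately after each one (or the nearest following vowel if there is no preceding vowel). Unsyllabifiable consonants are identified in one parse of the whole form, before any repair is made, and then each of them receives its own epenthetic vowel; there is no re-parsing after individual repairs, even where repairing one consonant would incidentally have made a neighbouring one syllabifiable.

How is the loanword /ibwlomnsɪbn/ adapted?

ibwilomnosɪbnɪ

Under (C)V(C), the unsyllabifiable consonants are /w/, /n/, /n/ (at most one coda consonant is licensed; onsets are limited to one consonant).
Each unlicensed consonant becomes the onset of a new syllable: /w/ → /wi/, /n/ → /no/, /n/ → /nɪ/.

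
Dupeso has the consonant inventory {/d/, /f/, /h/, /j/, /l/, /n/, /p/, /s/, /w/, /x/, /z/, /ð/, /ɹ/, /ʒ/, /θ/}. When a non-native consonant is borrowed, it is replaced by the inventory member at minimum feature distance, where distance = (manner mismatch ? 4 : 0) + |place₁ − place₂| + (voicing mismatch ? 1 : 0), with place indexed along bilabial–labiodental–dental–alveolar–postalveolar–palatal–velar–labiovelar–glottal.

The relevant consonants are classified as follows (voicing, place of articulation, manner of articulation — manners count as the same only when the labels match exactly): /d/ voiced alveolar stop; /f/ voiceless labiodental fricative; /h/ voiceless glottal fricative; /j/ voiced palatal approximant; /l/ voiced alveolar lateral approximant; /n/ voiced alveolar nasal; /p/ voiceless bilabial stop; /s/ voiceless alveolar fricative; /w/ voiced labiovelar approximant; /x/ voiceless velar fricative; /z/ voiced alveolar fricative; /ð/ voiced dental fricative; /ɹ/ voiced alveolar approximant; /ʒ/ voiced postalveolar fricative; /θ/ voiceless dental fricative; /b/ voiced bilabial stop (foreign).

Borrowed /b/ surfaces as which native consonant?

p

/p/ is closest: same manner (stop), place distance 0 (bilabial→bilabial), voicing differs (+1); total 1. Next closest is /d/ at distance 3.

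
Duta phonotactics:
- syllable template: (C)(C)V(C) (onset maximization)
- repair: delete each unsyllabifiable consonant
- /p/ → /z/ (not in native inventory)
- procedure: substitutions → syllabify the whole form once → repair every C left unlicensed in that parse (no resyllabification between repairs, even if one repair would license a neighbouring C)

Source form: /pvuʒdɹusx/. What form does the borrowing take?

zvuʒdɹus

Substitution: /p/ → /z/, giving /zvuʒdɹusx/.
Syllabifying with onset maximization leaves /x/ stranded (at most one coda consonant is licensed; onsets may contain at most 2 consonants).
Deletion applies to /x/.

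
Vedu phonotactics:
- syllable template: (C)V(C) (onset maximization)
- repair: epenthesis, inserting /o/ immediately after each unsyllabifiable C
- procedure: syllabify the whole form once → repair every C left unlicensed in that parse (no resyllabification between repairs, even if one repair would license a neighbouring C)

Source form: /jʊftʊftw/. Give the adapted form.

jʊftʊftowo

Under (C)V(C), the unsyllabifiable consonants are /t/, /w/ (at most one coda consonant is licensed; onsets are limited to one consonant).
Inserting the epenthetic vowel yields /t/ → /to/, /w/ → /wo/.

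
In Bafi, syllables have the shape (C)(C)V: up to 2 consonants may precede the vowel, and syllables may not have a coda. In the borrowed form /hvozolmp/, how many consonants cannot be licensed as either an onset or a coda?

3

The consonants /l/, /m/, /p/ cannot be parsed into a legal (C)(C)V syllable (no codas are permitted; onsets may contain at most 2 consonants).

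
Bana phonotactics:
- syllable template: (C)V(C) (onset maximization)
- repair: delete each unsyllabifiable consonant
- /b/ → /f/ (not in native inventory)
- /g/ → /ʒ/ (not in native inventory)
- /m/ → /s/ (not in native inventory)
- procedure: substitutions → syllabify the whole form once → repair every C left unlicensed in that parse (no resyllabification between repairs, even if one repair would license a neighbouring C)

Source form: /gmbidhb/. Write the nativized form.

fid

Substitution: /g/ → /ʒ/, /m/ → /s/, /b/ → /f/, giving /ʒsfidhf/.
Under (C)V(C), the unsyllabifiable consonants are /ʒ/, /s/, /h/, /f/ (at most one coda consonant is licensed; onsets are limited to one consonant).
Deleting the stranded consonants removes /ʒ/, /s/, /h/, /f/.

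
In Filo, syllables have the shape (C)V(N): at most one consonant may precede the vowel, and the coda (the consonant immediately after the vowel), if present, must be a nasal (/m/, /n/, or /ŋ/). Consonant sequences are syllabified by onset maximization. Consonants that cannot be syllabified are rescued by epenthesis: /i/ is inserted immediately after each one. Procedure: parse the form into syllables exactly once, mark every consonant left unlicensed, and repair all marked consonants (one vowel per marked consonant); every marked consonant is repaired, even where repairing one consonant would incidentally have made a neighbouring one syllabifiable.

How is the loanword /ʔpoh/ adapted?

The consonants /ʔ/, /h/ cannot be parsed into a legal (C)V(N) syllable (only a nasal (/m/, /n/, or /ŋ/) is licensed in coda position; onsets are limited to one consonant).
Epenthesis after each stranded consonant: /ʔ/ → /ʔi/, /h/ → /hi/.

ʔipohi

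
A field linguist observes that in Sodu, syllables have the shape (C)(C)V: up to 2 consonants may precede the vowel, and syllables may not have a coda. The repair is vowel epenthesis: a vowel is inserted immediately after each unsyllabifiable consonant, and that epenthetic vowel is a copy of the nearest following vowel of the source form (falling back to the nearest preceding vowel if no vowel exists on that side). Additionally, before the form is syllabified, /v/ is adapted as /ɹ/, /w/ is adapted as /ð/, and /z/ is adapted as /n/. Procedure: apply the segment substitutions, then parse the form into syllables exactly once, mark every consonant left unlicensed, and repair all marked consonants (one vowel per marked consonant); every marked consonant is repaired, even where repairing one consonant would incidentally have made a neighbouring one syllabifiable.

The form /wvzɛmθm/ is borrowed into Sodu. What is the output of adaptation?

ðɛɹnɛmɛθɛmɛ

Substitution: /w/ → /ð/, /v/ → /ɹ/, /z/ → /n/, giving /ðɹnɛmθm/.
Under (C)(C)V, the unsyllabifiable consonants are /ð/, /m/, /θ/, /m/ (no codas are permitted; onsets may contain at most 2 consonants).
Inserting the epenthetic vowel yields /ð/ → /ðɛ/, /m/ → /mɛ/, /θ/ → /θɛ/, /m/ → /mɛ/.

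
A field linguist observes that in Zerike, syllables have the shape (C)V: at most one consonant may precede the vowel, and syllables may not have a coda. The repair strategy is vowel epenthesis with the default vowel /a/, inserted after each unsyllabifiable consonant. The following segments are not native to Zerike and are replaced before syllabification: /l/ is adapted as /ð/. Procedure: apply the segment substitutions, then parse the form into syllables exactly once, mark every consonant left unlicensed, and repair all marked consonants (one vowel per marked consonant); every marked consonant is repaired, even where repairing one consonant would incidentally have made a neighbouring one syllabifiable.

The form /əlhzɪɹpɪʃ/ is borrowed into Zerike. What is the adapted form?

Substitution: /l/ → /ð/, giving /əðhzɪɹpɪʃ/.
Syllabifying with onset maximization leaves /ð/, /h/, /ɹ/, /ʃ/ stranded (no codas are permitted; onsets are limited to one consonant).
Epenthesis after each stranded consonant: /ð/ → /ða/, /h/ → /ha/, /ɹ/ → /ɹa/, /ʃ/ → /ʃa/.

əðahazɪɹapɪʃa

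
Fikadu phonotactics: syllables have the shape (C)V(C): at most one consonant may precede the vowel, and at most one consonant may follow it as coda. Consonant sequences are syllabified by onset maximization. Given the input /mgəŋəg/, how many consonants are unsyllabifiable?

The consonants /m/ cannot be parsed into a legal (C)V(C) syllable (at most one coda consonant is licensed; onsets are limited to one consonant).

1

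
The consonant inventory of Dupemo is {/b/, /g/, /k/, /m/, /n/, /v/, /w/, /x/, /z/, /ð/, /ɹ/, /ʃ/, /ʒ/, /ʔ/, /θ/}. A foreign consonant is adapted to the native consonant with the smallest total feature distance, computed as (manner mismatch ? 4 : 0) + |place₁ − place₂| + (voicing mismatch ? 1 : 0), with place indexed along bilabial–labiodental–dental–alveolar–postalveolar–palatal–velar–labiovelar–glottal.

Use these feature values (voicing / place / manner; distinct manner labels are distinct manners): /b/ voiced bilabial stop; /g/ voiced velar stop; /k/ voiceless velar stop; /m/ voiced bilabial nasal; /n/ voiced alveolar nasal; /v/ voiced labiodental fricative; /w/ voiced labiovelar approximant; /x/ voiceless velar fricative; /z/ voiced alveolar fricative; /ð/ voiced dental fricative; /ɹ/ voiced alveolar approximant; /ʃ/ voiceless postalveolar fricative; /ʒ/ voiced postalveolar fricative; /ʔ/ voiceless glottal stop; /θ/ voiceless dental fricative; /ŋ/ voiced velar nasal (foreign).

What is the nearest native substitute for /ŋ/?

n

/n/ is closest: same manner (nasal), place distance 3 (velar→alveolar), same voicing; total 3. Next closest is /g/ at distance 4.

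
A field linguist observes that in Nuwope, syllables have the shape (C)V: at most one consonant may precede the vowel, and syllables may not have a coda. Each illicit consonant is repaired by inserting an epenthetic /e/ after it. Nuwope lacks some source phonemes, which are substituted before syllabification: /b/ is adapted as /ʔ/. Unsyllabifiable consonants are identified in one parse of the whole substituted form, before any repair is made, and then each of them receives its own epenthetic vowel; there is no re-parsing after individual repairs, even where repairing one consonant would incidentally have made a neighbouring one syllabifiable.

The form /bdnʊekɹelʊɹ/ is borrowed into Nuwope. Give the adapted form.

Substitution: /b/ → /ʔ/, giving /ʔdnʊekɹelʊɹ/.
The consonants /ʔ/, /d/, /k/, /ɹ/ cannot be parsed into a legal (C)V syllable (no codas are permitted; onsets are limited to one consonant).
Inserting the epenthetic vowel yields /ʔ/ → /ʔe/, /d/ → /de/, /k/ → /ke/, /ɹ/ → /ɹe/.

ʔedenʊekeɹelʊɹe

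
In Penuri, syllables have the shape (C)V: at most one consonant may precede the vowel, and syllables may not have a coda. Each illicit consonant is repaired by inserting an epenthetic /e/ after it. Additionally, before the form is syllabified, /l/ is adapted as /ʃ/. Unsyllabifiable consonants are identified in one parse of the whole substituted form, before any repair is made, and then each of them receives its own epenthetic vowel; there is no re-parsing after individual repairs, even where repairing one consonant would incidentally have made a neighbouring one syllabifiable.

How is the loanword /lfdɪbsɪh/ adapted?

Substitution: /l/ → /ʃ/, giving /ʃfdɪbsɪh/.
The consonants /ʃ/, /f/, /b/, /h/ cannot be parsed into a legal (C)V syllable (no codas are permitted; onsets are limited to one consonant).
Inserting the epenthetic vowel yields /ʃ/ → /ʃe/, /f/ → /fe/, /b/ → /be/, /h/ → /he/.

ʃefedɪbesɪhe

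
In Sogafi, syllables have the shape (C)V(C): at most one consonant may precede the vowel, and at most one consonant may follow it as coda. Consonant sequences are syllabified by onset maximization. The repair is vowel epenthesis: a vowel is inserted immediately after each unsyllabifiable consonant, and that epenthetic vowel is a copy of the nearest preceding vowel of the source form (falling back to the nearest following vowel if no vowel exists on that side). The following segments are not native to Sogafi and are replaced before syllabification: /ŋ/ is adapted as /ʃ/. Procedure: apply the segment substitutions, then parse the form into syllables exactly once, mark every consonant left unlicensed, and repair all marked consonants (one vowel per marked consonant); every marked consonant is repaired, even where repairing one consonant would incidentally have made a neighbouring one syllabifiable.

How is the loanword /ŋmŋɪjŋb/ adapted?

Substitution: /ŋ/ → /ʃ/, giving /ʃmʃɪjʃb/.
Syllabifying with onset maximization leaves /ʃ/, /m/, /ʃ/, /b/ stranded (at most one coda consonant is licensed; onsets are limited to one consonant).
Epenthesis after each stranded consonant: /ʃ/ → /ʃɪ/, /m/ → /mɪ/, /ʃ/ → /ʃɪ/, /b/ → /bɪ/.

ʃɪmɪʃɪjʃɪbɪ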